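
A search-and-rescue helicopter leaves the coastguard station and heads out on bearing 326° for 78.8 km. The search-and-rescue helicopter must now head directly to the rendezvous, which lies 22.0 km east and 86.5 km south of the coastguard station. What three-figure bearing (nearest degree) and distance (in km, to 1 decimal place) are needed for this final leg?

Leg 1 (326°, 78.8 km): east 78.8 sin 326° = -44.06, north 78.8 cos 326° = 65.33
Current position: (-44.06, 65.33). Target: (22.0, -86.5). Remaining: Δeast = 66.06, Δnorth = -151.83.
Bearing = atan2(66.06, -151.83) mod 360° = 156.48°; distance = √((66.06)² + (-151.83)²) = 165.579 km.

156°, 165.6 km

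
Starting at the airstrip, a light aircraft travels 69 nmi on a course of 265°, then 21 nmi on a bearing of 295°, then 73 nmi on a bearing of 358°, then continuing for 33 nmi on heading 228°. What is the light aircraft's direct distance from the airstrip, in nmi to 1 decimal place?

126.8 nmi

Leg 1 (265°, 69 nmi): east 69 sin 265° = -68.74, north 69 cos 265° = -6.01
Leg 2 (295°, 21 nmi): east 21 sin 295° = -19.03, north 21 cos 295° = 8.87
Leg 3 (358°, 73 nmi): east 73 sin 358° = -2.55, north 73 cos 358° = 72.96
Leg 4 (228°, 33 nmi): east 33 sin 228° = -24.52, north 33 cos 228° = -22.08
Net: -114.84 east, 53.74 north. Distance = √((-114.84)² + (53.74)²) = 126.791 nmi.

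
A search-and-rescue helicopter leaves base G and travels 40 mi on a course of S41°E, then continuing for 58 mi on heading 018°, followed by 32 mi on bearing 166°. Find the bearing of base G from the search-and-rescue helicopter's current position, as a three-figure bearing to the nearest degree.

Leg 1 (S41°E, 40 mi): east 40 sin 139° = 26.24, north 40 cos 139° = -30.19
Leg 2 (018°, 58 mi): east 58 sin 18° = 17.92, north 58 cos 18° = 55.16
Leg 3 (166°, 32 mi): east 32 sin 166° = 7.74, north 32 cos 166° = -31.05
Net displacement: 51.91 east, -6.08 north. Direction back to start is (-51.91, 6.08): bearing = atan2(-51.91, 6.08) mod 360° = 276.68° ≈ 277°.

277°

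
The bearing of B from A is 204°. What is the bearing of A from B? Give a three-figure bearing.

024°

Back-bearing = 204° − 180° = 024°.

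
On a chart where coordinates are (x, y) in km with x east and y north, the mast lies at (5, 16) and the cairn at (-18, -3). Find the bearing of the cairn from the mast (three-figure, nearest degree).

Δeast = -18 − 5 = -23.00; Δnorth = -3 − 16 = -19.00.
Bearing = atan2(Δeast, Δnorth) mod 360° = 230.44° ≈ 230°.

230°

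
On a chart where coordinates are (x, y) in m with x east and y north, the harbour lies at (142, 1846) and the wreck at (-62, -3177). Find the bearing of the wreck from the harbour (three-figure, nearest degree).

182°

Δeast = -62 − 142 = -204.00; Δnorth = -3177 − 1846 = -5023.00.
Bearing = atan2(Δeast, Δnorth) mod 360° = 182.33° ≈ 182°.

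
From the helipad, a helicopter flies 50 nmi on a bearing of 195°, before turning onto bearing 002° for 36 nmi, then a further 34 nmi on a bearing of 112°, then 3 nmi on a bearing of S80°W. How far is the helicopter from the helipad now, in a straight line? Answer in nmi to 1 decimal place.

30.6 nmi

Leg 1 (195°, 50 nmi): east 50 sin 195° = -12.94, north 50 cos 195° = -48.30
Leg 2 (002°, 36 nmi): east 36 sin 2° = 1.26, north 36 cos 2° = 35.98
Leg 3 (112°, 34 nmi): east 34 sin 112° = 31.52, north 34 cos 112° = -12.74
Leg 4 (S80°W, 3 nmi): east 3 sin 260° = -2.95, north 3 cos 260° = -0.52
Net: 16.89 east, -25.58 north. Distance = √((16.89)² + (-25.58)²) = 30.647 nmi.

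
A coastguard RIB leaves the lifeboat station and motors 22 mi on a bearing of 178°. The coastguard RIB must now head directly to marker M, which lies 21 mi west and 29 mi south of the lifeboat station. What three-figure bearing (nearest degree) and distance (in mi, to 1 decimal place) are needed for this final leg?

252°, 22.9 mi

Leg 1 (178°, 22 mi): east 22 sin 178° = 0.77, north 22 cos 178° = -21.99
Current position: (0.77, -21.99). Target: (-21, -29). Remaining: Δeast = -21.77, Δnorth = -7.01.
Bearing = atan2(-21.77, -7.01) mod 360° = 252.14°; distance = √((-21.77)² + (-7.01)²) = 22.870 mi.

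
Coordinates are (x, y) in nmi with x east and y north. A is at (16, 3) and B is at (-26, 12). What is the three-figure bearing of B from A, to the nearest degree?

282°

Δeast = -26 − 16 = -42.00; Δnorth = 12 − 3 = 9.00.
Bearing = atan2(Δeast, Δnorth) mod 360° = 282.09° ≈ 282°.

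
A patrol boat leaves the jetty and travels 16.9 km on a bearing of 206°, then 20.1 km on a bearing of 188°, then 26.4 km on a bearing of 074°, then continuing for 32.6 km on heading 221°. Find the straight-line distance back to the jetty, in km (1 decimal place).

52.8 km

Leg 1 (206°, 16.9 km): east 16.9 sin 206° = -7.41, north 16.9 cos 206° = -15.19
Leg 2 (188°, 20.1 km): east 20.1 sin 188° = -2.80, north 20.1 cos 188° = -19.90
Leg 3 (074°, 26.4 km): east 26.4 sin 74° = 25.38, north 26.4 cos 74° = 7.28
Leg 4 (221°, 32.6 km): east 32.6 sin 221° = -21.39, north 32.6 cos 221° = -24.60
Net: -6.22 east, -52.42 north. Distance = √((-6.22)² + (-52.42)²) = 52.788 km.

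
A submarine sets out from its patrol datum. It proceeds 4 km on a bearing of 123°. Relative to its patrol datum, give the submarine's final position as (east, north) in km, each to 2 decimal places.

Leg 1 (123°, 4 km): east 4 sin 123° = 3.35, north 4 cos 123° = -2.18
Summing: 3.35 km east, -2.18 km north → (3.35, -2.18).

(3.35, -2.18)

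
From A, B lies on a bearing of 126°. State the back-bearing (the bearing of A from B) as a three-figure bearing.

306°

Back-bearing = 126° + 180° = 306°.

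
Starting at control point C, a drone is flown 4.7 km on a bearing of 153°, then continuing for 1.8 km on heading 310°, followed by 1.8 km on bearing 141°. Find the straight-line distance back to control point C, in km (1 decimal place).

4.8 km

Leg 1 (153°, 4.7 km): east 4.7 sin 153° = 2.13, north 4.7 cos 153° = -4.19
Leg 2 (310°, 1.8 km): east 1.8 sin 310° = -1.38, north 1.8 cos 310° = 1.16
Leg 3 (141°, 1.8 km): east 1.8 sin 141° = 1.13, north 1.8 cos 141° = -1.40
Net: 1.89 east, -4.43 north. Distance = √((1.89)² + (-4.43)²) = 4.815 km.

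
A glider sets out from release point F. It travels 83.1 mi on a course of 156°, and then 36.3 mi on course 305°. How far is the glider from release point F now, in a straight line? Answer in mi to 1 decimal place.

Leg 1 (156°, 83.1 mi): east 83.1 sin 156° = 33.80, north 83.1 cos 156° = -75.92
Leg 2 (305°, 36.3 mi): east 36.3 sin 305° = -29.74, north 36.3 cos 305° = 20.82
Net: 4.06 east, -55.09 north. Distance = √((4.06)² + (-55.09)²) = 55.245 mi.

55.2 mi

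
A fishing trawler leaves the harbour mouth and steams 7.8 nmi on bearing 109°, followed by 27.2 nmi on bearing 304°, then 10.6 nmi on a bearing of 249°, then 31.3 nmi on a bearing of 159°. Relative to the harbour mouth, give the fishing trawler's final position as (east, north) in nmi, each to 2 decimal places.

Leg 1 (109°, 7.8 nmi): east 7.8 sin 109° = 7.38, north 7.8 cos 109° = -2.54
Leg 2 (304°, 27.2 nmi): east 27.2 sin 304° = -22.55, north 27.2 cos 304° = 15.21
Leg 3 (249°, 10.6 nmi): east 10.6 sin 249° = -9.90, north 10.6 cos 249° = -3.80
Leg 4 (159°, 31.3 nmi): east 31.3 sin 159° = 11.22, north 31.3 cos 159° = -29.22
Summing: -13.85 nmi east, -20.35 nmi north → (-13.85, -20.35).

(-13.85, -20.35)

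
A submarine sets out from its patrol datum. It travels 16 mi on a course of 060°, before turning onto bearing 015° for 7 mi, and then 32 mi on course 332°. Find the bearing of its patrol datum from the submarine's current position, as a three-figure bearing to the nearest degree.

181°

Leg 1 (060°, 16 mi): east 16 sin 60° = 13.86, north 16 cos 60° = 8.00
Leg 2 (015°, 7 mi): east 7 sin 15° = 1.81, north 7 cos 15° = 6.76
Leg 3 (332°, 32 mi): east 32 sin 332° = -15.02, north 32 cos 332° = 28.25
Net displacement: 0.65 east, 43.02 north. Direction back to start is (-0.65, -43.02): bearing = atan2(-0.65, -43.02) mod 360° = 180.86° ≈ 181°.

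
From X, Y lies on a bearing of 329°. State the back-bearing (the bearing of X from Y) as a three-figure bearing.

Back-bearing = 329° − 180° = 149°.

149°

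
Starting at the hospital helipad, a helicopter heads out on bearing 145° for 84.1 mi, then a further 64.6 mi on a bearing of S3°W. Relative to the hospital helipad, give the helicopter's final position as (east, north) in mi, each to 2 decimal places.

(44.86, -133.40)

Leg 1 (145°, 84.1 mi): east 84.1 sin 145° = 48.24, north 84.1 cos 145° = -68.89
Leg 2 (S3°W, 64.6 mi): east 64.6 sin 183° = -3.38, north 64.6 cos 183° = -64.51
Summing: 44.86 mi east, -133.40 mi north → (44.86, -133.40).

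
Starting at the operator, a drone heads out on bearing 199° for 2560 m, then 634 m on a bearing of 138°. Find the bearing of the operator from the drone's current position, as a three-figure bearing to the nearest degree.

Leg 1 (199°, 2560 m): east 2560 sin 199° = -833.45, north 2560 cos 199° = -2420.53
Leg 2 (138°, 634 m): east 634 sin 138° = 424.23, north 634 cos 138° = -471.15
Net displacement: -409.23 east, -2891.68 north. Direction back to start is (409.23, 2891.68): bearing = atan2(409.23, 2891.68) mod 360° = 8.05° ≈ 008°.

008°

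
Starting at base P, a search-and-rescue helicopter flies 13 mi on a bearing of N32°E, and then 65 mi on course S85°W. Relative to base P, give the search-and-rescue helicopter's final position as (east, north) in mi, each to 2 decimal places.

Leg 1 (N32°E, 13 mi): east 13 sin 32° = 6.89, north 13 cos 32° = 11.02
Leg 2 (S85°W, 65 mi): east 65 sin 265° = -64.75, north 65 cos 265° = -5.67
Summing: -57.86 mi east, 5.36 mi north → (-57.86, 5.36).

(-57.86, 5.36)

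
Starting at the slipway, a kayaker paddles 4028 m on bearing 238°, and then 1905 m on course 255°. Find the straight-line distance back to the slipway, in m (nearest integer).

5876 m

Leg 1 (238°, 4028 m): east 4028 sin 238° = -3415.94, north 4028 cos 238° = -2134.51
Leg 2 (255°, 1905 m): east 1905 sin 255° = -1840.09, north 1905 cos 255° = -493.05
Net: -5256.03 east, -2627.57 north. Distance = √((-5256.03)² + (-2627.57)²) = 5876.216 m.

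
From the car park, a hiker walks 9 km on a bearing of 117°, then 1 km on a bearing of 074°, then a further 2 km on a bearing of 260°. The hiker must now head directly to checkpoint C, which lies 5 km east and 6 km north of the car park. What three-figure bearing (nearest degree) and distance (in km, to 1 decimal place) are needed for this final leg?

Leg 1 (117°, 9 km): east 9 sin 117° = 8.02, north 9 cos 117° = -4.09
Leg 2 (074°, 1 km): east 1 sin 74° = 0.96, north 1 cos 74° = 0.28
Leg 3 (260°, 2 km): east 2 sin 260° = -1.97, north 2 cos 260° = -0.35
Current position: (7.01, -4.16). Target: (5, 6). Remaining: Δeast = -2.01, Δnorth = 10.16.
Bearing = atan2(-2.01, 10.16) mod 360° = 348.80°; distance = √((-2.01)² + (10.16)²) = 10.355 km.

349°, 10.4 km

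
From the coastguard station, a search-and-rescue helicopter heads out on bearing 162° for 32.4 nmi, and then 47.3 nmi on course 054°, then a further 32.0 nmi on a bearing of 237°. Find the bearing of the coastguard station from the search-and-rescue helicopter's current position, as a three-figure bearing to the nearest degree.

Leg 1 (162°, 32.4 nmi): east 32.4 sin 162° = 10.01, north 32.4 cos 162° = -30.81
Leg 2 (054°, 47.3 nmi): east 47.3 sin 54° = 38.27, north 47.3 cos 54° = 27.80
Leg 3 (237°, 32.0 nmi): east 32.0 sin 237° = -26.84, north 32.0 cos 237° = -17.43
Net displacement: 21.44 east, -20.44 north. Direction back to start is (-21.44, 20.44): bearing = atan2(-21.44, 20.44) mod 360° = 313.63° ≈ 314°.

314°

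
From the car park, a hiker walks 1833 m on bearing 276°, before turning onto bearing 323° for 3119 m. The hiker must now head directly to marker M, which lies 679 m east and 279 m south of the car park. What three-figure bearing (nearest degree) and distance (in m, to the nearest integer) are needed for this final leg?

124°, 5286 m

Leg 1 (276°, 1833 m): east 1833 sin 276° = -1822.96, north 1833 cos 276° = 191.60
Leg 2 (323°, 3119 m): east 3119 sin 323° = -1877.06, north 3119 cos 323° = 2490.94
Current position: (-3700.02, 2682.54). Target: (679, -279). Remaining: Δeast = 4379.02, Δnorth = -2961.54.
Bearing = atan2(4379.02, -2961.54) mod 360° = 124.07°; distance = √((4379.02)² + (-2961.54)²) = 5286.451 m.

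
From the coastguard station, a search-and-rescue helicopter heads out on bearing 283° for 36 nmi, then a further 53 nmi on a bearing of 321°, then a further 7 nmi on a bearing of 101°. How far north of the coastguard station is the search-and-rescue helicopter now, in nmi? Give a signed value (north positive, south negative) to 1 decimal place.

48.0 nmi

Leg 1 (283°, 36 nmi): east 36 sin 283° = -35.08, north 36 cos 283° = 8.10
Leg 2 (321°, 53 nmi): east 53 sin 321° = -33.35, north 53 cos 321° = 41.19
Leg 3 (101°, 7 nmi): east 7 sin 101° = 6.87, north 7 cos 101° = -1.34
Net north component: 47.95 nmi.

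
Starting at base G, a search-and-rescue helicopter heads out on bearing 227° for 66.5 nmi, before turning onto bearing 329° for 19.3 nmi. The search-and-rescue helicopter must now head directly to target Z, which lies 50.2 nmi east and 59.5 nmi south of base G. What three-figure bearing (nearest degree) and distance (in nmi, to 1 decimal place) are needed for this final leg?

106°, 113.0 nmi

Leg 1 (227°, 66.5 nmi): east 66.5 sin 227° = -48.64, north 66.5 cos 227° = -45.35
Leg 2 (329°, 19.3 nmi): east 19.3 sin 329° = -9.94, north 19.3 cos 329° = 16.54
Current position: (-58.58, -28.81). Target: (50.2, -59.5). Remaining: Δeast = 108.78, Δnorth = -30.69.
Bearing = atan2(108.78, -30.69) mod 360° = 105.76°; distance = √((108.78)² + (-30.69)²) = 113.022 nmi.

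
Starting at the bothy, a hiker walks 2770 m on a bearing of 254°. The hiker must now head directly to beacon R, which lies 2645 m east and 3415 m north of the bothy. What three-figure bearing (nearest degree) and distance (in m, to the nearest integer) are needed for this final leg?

Leg 1 (254°, 2770 m): east 2770 sin 254° = -2662.69, north 2770 cos 254° = -763.52
Current position: (-2662.69, -763.52). Target: (2645, 3415). Remaining: Δeast = 5307.69, Δnorth = 4178.52.
Bearing = atan2(5307.69, 4178.52) mod 360° = 51.79°; distance = √((5307.69)² + (4178.52)²) = 6755.118 m.

052°, 6755 m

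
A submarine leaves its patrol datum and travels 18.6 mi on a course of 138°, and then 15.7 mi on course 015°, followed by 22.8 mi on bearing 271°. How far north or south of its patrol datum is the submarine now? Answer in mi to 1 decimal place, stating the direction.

1.7 mi north

Leg 1 (138°, 18.6 mi): east 18.6 sin 138° = 12.45, north 18.6 cos 138° = -13.82
Leg 2 (015°, 15.7 mi): east 15.7 sin 15° = 4.06, north 15.7 cos 15° = 15.17
Leg 3 (271°, 22.8 mi): east 22.8 sin 271° = -22.80, north 22.8 cos 271° = 0.40
Net north component: 1.74 mi.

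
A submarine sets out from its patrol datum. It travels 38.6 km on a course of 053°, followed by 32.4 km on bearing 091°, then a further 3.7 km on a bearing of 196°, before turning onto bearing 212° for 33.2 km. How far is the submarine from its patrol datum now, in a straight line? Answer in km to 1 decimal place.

45.5 km

Leg 1 (053°, 38.6 km): east 38.6 sin 53° = 30.83, north 38.6 cos 53° = 23.23
Leg 2 (091°, 32.4 km): east 32.4 sin 91° = 32.40, north 32.4 cos 91° = -0.57
Leg 3 (196°, 3.7 km): east 3.7 sin 196° = -1.02, north 3.7 cos 196° = -3.56
Leg 4 (212°, 33.2 km): east 33.2 sin 212° = -17.59, north 33.2 cos 212° = -28.16
Net: 44.61 east, -9.05 north. Distance = √((44.61)² + (-9.05)²) = 45.517 km.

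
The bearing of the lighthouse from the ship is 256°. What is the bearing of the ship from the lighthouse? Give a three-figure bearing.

Back-bearing = 256° − 180° = 076°.

076°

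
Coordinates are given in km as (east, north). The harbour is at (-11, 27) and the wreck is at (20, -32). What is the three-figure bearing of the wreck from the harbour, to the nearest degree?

Δeast = 20 − -11 = 31.00; Δnorth = -32 − 27 = -59.00.
Bearing = atan2(Δeast, Δnorth) mod 360° = 152.28° ≈ 152°.

152°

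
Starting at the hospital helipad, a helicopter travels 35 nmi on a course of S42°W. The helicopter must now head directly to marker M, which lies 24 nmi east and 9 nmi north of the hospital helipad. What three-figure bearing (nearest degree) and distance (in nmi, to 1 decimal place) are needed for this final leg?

Leg 1 (S42°W, 35 nmi): east 35 sin 222° = -23.42, north 35 cos 222° = -26.01
Current position: (-23.42, -26.01). Target: (24, 9). Remaining: Δeast = 47.42, Δnorth = 35.01.
Bearing = atan2(47.42, 35.01) mod 360° = 53.56°; distance = √((47.42)² + (35.01)²) = 58.943 nmi.

054°, 58.9 nmi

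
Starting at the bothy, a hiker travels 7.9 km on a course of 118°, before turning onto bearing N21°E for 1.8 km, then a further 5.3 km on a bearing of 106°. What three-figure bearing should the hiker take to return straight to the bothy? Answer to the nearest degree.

285°

Leg 1 (118°, 7.9 km): east 7.9 sin 118° = 6.98, north 7.9 cos 118° = -3.71
Leg 2 (N21°E, 1.8 km): east 1.8 sin 21° = 0.65, north 1.8 cos 21° = 1.68
Leg 3 (106°, 5.3 km): east 5.3 sin 106° = 5.09, north 5.3 cos 106° = -1.46
Net displacement: 12.72 east, -3.49 north. Direction back to start is (-12.72, 3.49): bearing = atan2(-12.72, 3.49) mod 360° = 285.35° ≈ 285°.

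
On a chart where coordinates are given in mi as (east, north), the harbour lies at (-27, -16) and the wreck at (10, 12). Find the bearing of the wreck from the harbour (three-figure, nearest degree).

Δeast = 10 − -27 = 37.00; Δnorth = 12 − -16 = 28.00.
Bearing = atan2(Δeast, Δnorth) mod 360° = 52.88° ≈ 053°.

053°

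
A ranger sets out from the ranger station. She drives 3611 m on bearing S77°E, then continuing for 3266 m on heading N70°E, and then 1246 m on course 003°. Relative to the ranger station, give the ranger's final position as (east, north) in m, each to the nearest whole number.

Leg 1 (S77°E, 3611 m): east 3611 sin 103° = 3518.45, north 3611 cos 103° = -812.30
Leg 2 (N70°E, 3266 m): east 3266 sin 70° = 3069.04, north 3266 cos 70° = 1117.04
Leg 3 (003°, 1246 m): east 1246 sin 3° = 65.21, north 1246 cos 3° = 1244.29
Summing: 6652.70 m east, 1549.03 m north → (6653, 1549).

(6653, 1549)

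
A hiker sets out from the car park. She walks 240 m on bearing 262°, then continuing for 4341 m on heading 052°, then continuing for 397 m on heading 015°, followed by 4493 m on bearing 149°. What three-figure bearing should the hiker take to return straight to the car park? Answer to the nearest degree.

278°

Leg 1 (262°, 240 m): east 240 sin 262° = -237.66, north 240 cos 262° = -33.40
Leg 2 (052°, 4341 m): east 4341 sin 52° = 3420.75, north 4341 cos 52° = 2672.59
Leg 3 (015°, 397 m): east 397 sin 15° = 102.75, north 397 cos 15° = 383.47
Leg 4 (149°, 4493 m): east 4493 sin 149° = 2314.07, north 4493 cos 149° = -3851.25
Net displacement: 5599.91 east, -828.60 north. Direction back to start is (-5599.91, 828.60): bearing = atan2(-5599.91, 828.60) mod 360° = 278.42° ≈ 278°.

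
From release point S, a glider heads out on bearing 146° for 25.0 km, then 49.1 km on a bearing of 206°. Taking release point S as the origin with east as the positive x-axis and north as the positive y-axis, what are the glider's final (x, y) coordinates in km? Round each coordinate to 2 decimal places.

(-7.54, -64.86)

Leg 1 (146°, 25.0 km): east 25.0 sin 146° = 13.98, north 25.0 cos 146° = -20.73
Leg 2 (206°, 49.1 km): east 49.1 sin 206° = -21.52, north 49.1 cos 206° = -44.13
Summing: -7.54 km east, -64.86 km north → (-7.54, -64.86).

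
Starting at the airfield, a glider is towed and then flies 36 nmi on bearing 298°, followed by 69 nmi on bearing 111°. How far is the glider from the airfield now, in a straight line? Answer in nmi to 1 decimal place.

33.6 nmi

Leg 1 (298°, 36 nmi): east 36 sin 298° = -31.79, north 36 cos 298° = 16.90
Leg 2 (111°, 69 nmi): east 69 sin 111° = 64.42, north 69 cos 111° = -24.73
Net: 32.63 east, -7.83 north. Distance = √((32.63)² + (-7.83)²) = 33.556 nmi.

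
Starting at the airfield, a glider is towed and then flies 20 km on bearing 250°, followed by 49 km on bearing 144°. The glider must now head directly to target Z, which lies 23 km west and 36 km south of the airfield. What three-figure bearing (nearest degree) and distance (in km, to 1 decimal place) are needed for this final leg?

Leg 1 (250°, 20 km): east 20 sin 250° = -18.79, north 20 cos 250° = -6.84
Leg 2 (144°, 49 km): east 49 sin 144° = 28.80, north 49 cos 144° = -39.64
Current position: (10.01, -46.48). Target: (-23, -36). Remaining: Δeast = -33.01, Δnorth = 10.48.
Bearing = atan2(-33.01, 10.48) mod 360° = 287.62°; distance = √((-33.01)² + (10.48)²) = 34.632 km.

288°, 34.6 km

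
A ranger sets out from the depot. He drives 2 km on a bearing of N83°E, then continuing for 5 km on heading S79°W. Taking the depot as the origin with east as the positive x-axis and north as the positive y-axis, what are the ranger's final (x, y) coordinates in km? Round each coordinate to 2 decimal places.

(-2.92, -0.71)

Leg 1 (N83°E, 2 km): east 2 sin 83° = 1.99, north 2 cos 83° = 0.24
Leg 2 (S79°W, 5 km): east 5 sin 259° = -4.91, north 5 cos 259° = -0.95
Summing: -2.92 km east, -0.71 km north → (-2.92, -0.71).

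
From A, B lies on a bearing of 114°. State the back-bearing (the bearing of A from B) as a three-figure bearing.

Back-bearing = 114° + 180° = 294°.

294°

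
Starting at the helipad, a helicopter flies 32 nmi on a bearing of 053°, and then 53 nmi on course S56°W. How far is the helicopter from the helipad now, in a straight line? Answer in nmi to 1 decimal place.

Leg 1 (053°, 32 nmi): east 32 sin 53° = 25.56, north 32 cos 53° = 19.26
Leg 2 (S56°W, 53 nmi): east 53 sin 236° = -43.94, north 53 cos 236° = -29.64
Net: -18.38 east, -10.38 north. Distance = √((-18.38)² + (-10.38)²) = 21.110 nmi.

21.1 nmi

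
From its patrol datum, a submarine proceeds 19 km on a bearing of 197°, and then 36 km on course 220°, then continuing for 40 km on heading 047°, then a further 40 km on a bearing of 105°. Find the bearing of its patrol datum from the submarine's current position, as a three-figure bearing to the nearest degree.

Leg 1 (197°, 19 km): east 19 sin 197° = -5.56, north 19 cos 197° = -18.17
Leg 2 (220°, 36 km): east 36 sin 220° = -23.14, north 36 cos 220° = -27.58
Leg 3 (047°, 40 km): east 40 sin 47° = 29.25, north 40 cos 47° = 27.28
Leg 4 (105°, 40 km): east 40 sin 105° = 38.64, north 40 cos 105° = -10.35
Net displacement: 39.20 east, -28.82 north. Direction back to start is (-39.20, 28.82): bearing = atan2(-39.20, 28.82) mod 360° = 306.33° ≈ 306°.

306°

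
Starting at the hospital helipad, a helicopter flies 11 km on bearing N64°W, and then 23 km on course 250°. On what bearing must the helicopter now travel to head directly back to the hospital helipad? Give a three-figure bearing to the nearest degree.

Leg 1 (N64°W, 11 km): east 11 sin 296° = -9.89, north 11 cos 296° = 4.82
Leg 2 (250°, 23 km): east 23 sin 250° = -21.61, north 23 cos 250° = -7.87
Net displacement: -31.50 east, -3.04 north. Direction back to start is (31.50, 3.04): bearing = atan2(31.50, 3.04) mod 360° = 84.48° ≈ 084°.

084°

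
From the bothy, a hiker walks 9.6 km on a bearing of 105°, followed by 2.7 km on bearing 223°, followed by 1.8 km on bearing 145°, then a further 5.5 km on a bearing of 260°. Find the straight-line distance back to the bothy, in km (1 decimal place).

Leg 1 (105°, 9.6 km): east 9.6 sin 105° = 9.27, north 9.6 cos 105° = -2.48
Leg 2 (223°, 2.7 km): east 2.7 sin 223° = -1.84, north 2.7 cos 223° = -1.97
Leg 3 (145°, 1.8 km): east 1.8 sin 145° = 1.03, north 1.8 cos 145° = -1.47
Leg 4 (260°, 5.5 km): east 5.5 sin 260° = -5.42, north 5.5 cos 260° = -0.96
Net: 3.05 east, -6.89 north. Distance = √((3.05)² + (-6.89)²) = 7.533 km.

7.5 km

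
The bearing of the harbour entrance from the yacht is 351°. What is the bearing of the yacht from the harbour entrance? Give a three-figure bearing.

171°

Back-bearing = 351° − 180° = 171°.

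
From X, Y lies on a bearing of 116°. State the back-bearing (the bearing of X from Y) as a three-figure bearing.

296°

Back-bearing = 116° + 180° = 296°.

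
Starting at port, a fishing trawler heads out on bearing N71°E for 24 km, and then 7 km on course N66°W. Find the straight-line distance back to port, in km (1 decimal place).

Leg 1 (N71°E, 24 km): east 24 sin 71° = 22.69, north 24 cos 71° = 7.81
Leg 2 (N66°W, 7 km): east 7 sin 294° = -6.39, north 7 cos 294° = 2.85
Net: 16.30 east, 10.66 north. Distance = √((16.30)² + (10.66)²) = 19.475 km.

19.5 km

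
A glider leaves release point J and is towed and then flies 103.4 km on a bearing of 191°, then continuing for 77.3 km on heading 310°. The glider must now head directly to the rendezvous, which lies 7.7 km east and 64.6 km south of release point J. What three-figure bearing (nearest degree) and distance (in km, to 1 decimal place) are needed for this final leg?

Leg 1 (191°, 103.4 km): east 103.4 sin 191° = -19.73, north 103.4 cos 191° = -101.50
Leg 2 (310°, 77.3 km): east 77.3 sin 310° = -59.22, north 77.3 cos 310° = 49.69
Current position: (-78.94, -51.81). Target: (7.7, -64.6). Remaining: Δeast = 86.64, Δnorth = -12.79.
Bearing = atan2(86.64, -12.79) mod 360° = 98.40°; distance = √((86.64)² + (-12.79)²) = 87.583 km.

098°, 87.6 km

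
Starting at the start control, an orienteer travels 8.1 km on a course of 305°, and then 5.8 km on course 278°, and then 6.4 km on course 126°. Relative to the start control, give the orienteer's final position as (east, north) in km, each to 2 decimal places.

(-7.20, 1.69)

Leg 1 (305°, 8.1 km): east 8.1 sin 305° = -6.64, north 8.1 cos 305° = 4.65
Leg 2 (278°, 5.8 km): east 5.8 sin 278° = -5.74, north 5.8 cos 278° = 0.81
Leg 3 (126°, 6.4 km): east 6.4 sin 126° = 5.18, north 6.4 cos 126° = -3.76
Summing: -7.20 km east, 1.69 km north → (-7.20, 1.69).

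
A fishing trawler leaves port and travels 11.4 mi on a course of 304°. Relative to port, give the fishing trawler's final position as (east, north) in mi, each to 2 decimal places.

(-9.45, 6.37)

Leg 1 (304°, 11.4 mi): east 11.4 sin 304° = -9.45, north 11.4 cos 304° = 6.37
Summing: -9.45 mi east, 6.37 mi north → (-9.45, 6.37).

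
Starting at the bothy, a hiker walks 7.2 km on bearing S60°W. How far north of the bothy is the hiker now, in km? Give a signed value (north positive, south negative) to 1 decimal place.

-3.6 km

Leg 1 (S60°W, 7.2 km): east 7.2 sin 240° = -6.24, north 7.2 cos 240° = -3.60
Net north component: -3.60 km.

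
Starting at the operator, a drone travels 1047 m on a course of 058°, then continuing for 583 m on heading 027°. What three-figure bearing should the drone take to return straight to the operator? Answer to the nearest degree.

Leg 1 (058°, 1047 m): east 1047 sin 58° = 887.91, north 1047 cos 58° = 554.83
Leg 2 (027°, 583 m): east 583 sin 27° = 264.68, north 583 cos 27° = 519.46
Net displacement: 1152.58 east, 1074.28 north. Direction back to start is (-1152.58, -1074.28): bearing = atan2(-1152.58, -1074.28) mod 360° = 227.01° ≈ 227°.

227°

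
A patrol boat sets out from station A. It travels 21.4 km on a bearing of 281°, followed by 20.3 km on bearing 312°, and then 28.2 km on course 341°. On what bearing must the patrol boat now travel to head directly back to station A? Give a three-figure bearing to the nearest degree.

Leg 1 (281°, 21.4 km): east 21.4 sin 281° = -21.01, north 21.4 cos 281° = 4.08
Leg 2 (312°, 20.3 km): east 20.3 sin 312° = -15.09, north 20.3 cos 312° = 13.58
Leg 3 (341°, 28.2 km): east 28.2 sin 341° = -9.18, north 28.2 cos 341° = 26.66
Net displacement: -45.27 east, 44.33 north. Direction back to start is (45.27, -44.33): bearing = atan2(45.27, -44.33) mod 360° = 134.40° ≈ 134°.

134°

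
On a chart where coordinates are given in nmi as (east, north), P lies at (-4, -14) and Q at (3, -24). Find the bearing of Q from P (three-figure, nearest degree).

Δeast = 3 − -4 = 7.00; Δnorth = -24 − -14 = -10.00.
Bearing = atan2(Δeast, Δnorth) mod 360° = 145.01° ≈ 145°.

145°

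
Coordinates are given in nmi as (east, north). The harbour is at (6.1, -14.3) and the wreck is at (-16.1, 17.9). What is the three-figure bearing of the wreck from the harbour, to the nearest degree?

325°

Δeast = -16.1 − 6.1 = -22.20; Δnorth = 17.9 − -14.3 = 32.20.
Bearing = atan2(Δeast, Δnorth) mod 360° = 325.42° ≈ 325°.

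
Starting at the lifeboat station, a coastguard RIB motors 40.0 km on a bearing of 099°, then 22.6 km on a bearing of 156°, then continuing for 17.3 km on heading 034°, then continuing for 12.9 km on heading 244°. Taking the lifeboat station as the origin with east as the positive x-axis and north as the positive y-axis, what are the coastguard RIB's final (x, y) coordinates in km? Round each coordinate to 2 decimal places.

Leg 1 (099°, 40.0 km): east 40.0 sin 99° = 39.51, north 40.0 cos 99° = -6.26
Leg 2 (156°, 22.6 km): east 22.6 sin 156° = 9.19, north 22.6 cos 156° = -20.65
Leg 3 (034°, 17.3 km): east 17.3 sin 34° = 9.67, north 17.3 cos 34° = 14.34
Leg 4 (244°, 12.9 km): east 12.9 sin 244° = -11.59, north 12.9 cos 244° = -5.65
Summing: 46.78 km east, -18.22 km north → (46.78, -18.22).

(46.78, -18.22)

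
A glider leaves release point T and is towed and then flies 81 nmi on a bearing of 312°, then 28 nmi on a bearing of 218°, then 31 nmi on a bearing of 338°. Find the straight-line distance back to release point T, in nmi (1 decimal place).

107.9 nmi

Leg 1 (312°, 81 nmi): east 81 sin 312° = -60.19, north 81 cos 312° = 54.20
Leg 2 (218°, 28 nmi): east 28 sin 218° = -17.24, north 28 cos 218° = -22.06
Leg 3 (338°, 31 nmi): east 31 sin 338° = -11.61, north 31 cos 338° = 28.74
Net: -89.05 east, 60.88 north. Distance = √((-89.05)² + (60.88)²) = 107.867 nmi.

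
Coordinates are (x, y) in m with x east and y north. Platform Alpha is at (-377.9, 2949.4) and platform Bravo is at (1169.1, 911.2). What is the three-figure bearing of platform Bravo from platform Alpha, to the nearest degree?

143°

Δeast = 1169.1 − -377.9 = 1547.00; Δnorth = 911.2 − 2949.4 = -2038.20.
Bearing = atan2(Δeast, Δnorth) mod 360° = 142.80° ≈ 143°.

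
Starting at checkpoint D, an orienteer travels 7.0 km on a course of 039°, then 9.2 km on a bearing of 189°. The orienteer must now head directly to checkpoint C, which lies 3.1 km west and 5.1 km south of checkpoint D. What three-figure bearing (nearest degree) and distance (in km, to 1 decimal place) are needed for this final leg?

Leg 1 (039°, 7.0 km): east 7.0 sin 39° = 4.41, north 7.0 cos 39° = 5.44
Leg 2 (189°, 9.2 km): east 9.2 sin 189° = -1.44, north 9.2 cos 189° = -9.09
Current position: (2.97, -3.65). Target: (-3.1, -5.1). Remaining: Δeast = -6.07, Δnorth = -1.45.
Bearing = atan2(-6.07, -1.45) mod 360° = 256.53°; distance = √((-6.07)² + (-1.45)²) = 6.238 km.

257°, 6.2 km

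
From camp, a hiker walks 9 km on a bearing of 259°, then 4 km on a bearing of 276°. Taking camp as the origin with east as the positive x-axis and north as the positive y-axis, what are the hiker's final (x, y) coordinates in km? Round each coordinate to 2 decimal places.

Leg 1 (259°, 9 km): east 9 sin 259° = -8.83, north 9 cos 259° = -1.72
Leg 2 (276°, 4 km): east 4 sin 276° = -3.98, north 4 cos 276° = 0.42
Summing: -12.81 km east, -1.30 km north → (-12.81, -1.30).

(-12.81, -1.30)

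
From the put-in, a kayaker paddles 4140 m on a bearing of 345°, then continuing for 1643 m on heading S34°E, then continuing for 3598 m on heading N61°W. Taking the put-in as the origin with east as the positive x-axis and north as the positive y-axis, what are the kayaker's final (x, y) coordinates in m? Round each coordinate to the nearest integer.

(-3300, 4381)

Leg 1 (345°, 4140 m): east 4140 sin 345° = -1071.51, north 4140 cos 345° = 3998.93
Leg 2 (S34°E, 1643 m): east 1643 sin 146° = 918.75, north 1643 cos 146° = -1362.11
Leg 3 (N61°W, 3598 m): east 3598 sin 299° = -3146.88, north 3598 cos 299° = 1744.35
Summing: -3299.64 m east, 4381.17 m north → (-3300, 4381).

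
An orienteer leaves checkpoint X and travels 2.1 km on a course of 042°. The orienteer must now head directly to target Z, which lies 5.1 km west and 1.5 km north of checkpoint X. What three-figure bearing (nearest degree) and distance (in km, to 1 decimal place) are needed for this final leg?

Leg 1 (042°, 2.1 km): east 2.1 sin 42° = 1.41, north 2.1 cos 42° = 1.56
Current position: (1.41, 1.56). Target: (-5.1, 1.5). Remaining: Δeast = -6.51, Δnorth = -0.06.
Bearing = atan2(-6.51, -0.06) mod 360° = 269.47°; distance = √((-6.51)² + (-0.06)²) = 6.505 km.

269°, 6.5 km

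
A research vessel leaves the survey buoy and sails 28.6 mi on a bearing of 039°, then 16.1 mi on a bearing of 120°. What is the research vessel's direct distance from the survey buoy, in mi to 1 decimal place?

34.9 mi

Leg 1 (039°, 28.6 mi): east 28.6 sin 39° = 18.00, north 28.6 cos 39° = 22.23
Leg 2 (120°, 16.1 mi): east 16.1 sin 120° = 13.94, north 16.1 cos 120° = -8.05
Net: 31.94 east, 14.18 north. Distance = √((31.94)² + (14.18)²) = 34.946 mi.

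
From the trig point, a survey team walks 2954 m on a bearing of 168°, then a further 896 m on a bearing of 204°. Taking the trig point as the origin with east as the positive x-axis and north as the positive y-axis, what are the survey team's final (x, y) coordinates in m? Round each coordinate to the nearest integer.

Leg 1 (168°, 2954 m): east 2954 sin 168° = 614.17, north 2954 cos 168° = -2889.45
Leg 2 (204°, 896 m): east 896 sin 204° = -364.44, north 896 cos 204° = -818.54
Summing: 249.74 m east, -3707.98 m north → (250, -3708).

(250, -3708)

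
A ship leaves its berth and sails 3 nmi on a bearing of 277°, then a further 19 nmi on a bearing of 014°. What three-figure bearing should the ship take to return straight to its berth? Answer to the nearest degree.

185°

Leg 1 (277°, 3 nmi): east 3 sin 277° = -2.98, north 3 cos 277° = 0.37
Leg 2 (014°, 19 nmi): east 19 sin 14° = 4.60, north 19 cos 14° = 18.44
Net displacement: 1.62 east, 18.80 north. Direction back to start is (-1.62, -18.80): bearing = atan2(-1.62, -18.80) mod 360° = 184.92° ≈ 185°.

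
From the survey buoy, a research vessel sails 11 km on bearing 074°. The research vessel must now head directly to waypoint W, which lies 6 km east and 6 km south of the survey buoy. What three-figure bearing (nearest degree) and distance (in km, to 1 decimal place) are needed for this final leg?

207°, 10.1 km

Leg 1 (074°, 11 km): east 11 sin 74° = 10.57, north 11 cos 74° = 3.03
Current position: (10.57, 3.03). Target: (6, -6). Remaining: Δeast = -4.57, Δnorth = -9.03.
Bearing = atan2(-4.57, -9.03) mod 360° = 206.86°; distance = √((-4.57)² + (-9.03)²) = 10.124 km.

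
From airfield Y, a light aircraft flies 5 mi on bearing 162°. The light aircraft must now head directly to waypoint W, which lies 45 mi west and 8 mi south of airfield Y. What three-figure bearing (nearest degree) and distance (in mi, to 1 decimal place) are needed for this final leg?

Leg 1 (162°, 5 mi): east 5 sin 162° = 1.55, north 5 cos 162° = -4.76
Current position: (1.55, -4.76). Target: (-45, -8). Remaining: Δeast = -46.55, Δnorth = -3.24.
Bearing = atan2(-46.55, -3.24) mod 360° = 266.01°; distance = √((-46.55)² + (-3.24)²) = 46.658 mi.

266°, 46.7 mi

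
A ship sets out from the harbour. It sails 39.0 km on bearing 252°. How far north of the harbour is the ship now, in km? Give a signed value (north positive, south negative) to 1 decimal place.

Leg 1 (252°, 39.0 km): east 39.0 sin 252° = -37.09, north 39.0 cos 252° = -12.05
Net north component: -12.05 km.

-12.1 km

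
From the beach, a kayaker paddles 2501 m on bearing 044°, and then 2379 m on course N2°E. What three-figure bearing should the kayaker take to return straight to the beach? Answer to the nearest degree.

Leg 1 (044°, 2501 m): east 2501 sin 44° = 1737.34, north 2501 cos 44° = 1799.07
Leg 2 (N2°E, 2379 m): east 2379 sin 2° = 83.03, north 2379 cos 2° = 2377.55
Net displacement: 1820.37 east, 4176.62 north. Direction back to start is (-1820.37, -4176.62): bearing = atan2(-1820.37, -4176.62) mod 360° = 203.55° ≈ 204°.

204°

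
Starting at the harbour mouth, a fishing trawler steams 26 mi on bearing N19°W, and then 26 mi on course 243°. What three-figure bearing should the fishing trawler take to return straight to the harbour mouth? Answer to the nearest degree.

112°

Leg 1 (N19°W, 26 mi): east 26 sin 341° = -8.46, north 26 cos 341° = 24.58
Leg 2 (243°, 26 mi): east 26 sin 243° = -23.17, north 26 cos 243° = -11.80
Net displacement: -31.63 east, 12.78 north. Direction back to start is (31.63, -12.78): bearing = atan2(31.63, -12.78) mod 360° = 112.00° ≈ 112°.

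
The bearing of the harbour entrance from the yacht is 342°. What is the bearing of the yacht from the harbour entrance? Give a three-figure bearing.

Back-bearing = 342° − 180° = 162°.

162°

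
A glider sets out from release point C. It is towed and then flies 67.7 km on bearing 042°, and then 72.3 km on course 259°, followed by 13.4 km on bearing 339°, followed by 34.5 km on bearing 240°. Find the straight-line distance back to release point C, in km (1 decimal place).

68.2 km

Leg 1 (042°, 67.7 km): east 67.7 sin 42° = 45.30, north 67.7 cos 42° = 50.31
Leg 2 (259°, 72.3 km): east 72.3 sin 259° = -70.97, north 72.3 cos 259° = -13.80
Leg 3 (339°, 13.4 km): east 13.4 sin 339° = -4.80, north 13.4 cos 339° = 12.51
Leg 4 (240°, 34.5 km): east 34.5 sin 240° = -29.88, north 34.5 cos 240° = -17.25
Net: -60.35 east, 31.78 north. Distance = √((-60.35)² + (31.78)²) = 68.205 km.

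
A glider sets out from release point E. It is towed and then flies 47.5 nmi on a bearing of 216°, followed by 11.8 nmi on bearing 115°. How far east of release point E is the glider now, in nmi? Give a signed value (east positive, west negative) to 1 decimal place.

-17.2 nmi

Leg 1 (216°, 47.5 nmi): east 47.5 sin 216° = -27.92, north 47.5 cos 216° = -38.43
Leg 2 (115°, 11.8 nmi): east 11.8 sin 115° = 10.69, north 11.8 cos 115° = -4.99
Net east component: -17.23 nmi.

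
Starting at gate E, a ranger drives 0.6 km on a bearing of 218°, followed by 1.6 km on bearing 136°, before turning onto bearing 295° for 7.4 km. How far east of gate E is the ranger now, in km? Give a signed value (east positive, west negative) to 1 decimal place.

Leg 1 (218°, 0.6 km): east 0.6 sin 218° = -0.37, north 0.6 cos 218° = -0.47
Leg 2 (136°, 1.6 km): east 1.6 sin 136° = 1.11, north 1.6 cos 136° = -1.15
Leg 3 (295°, 7.4 km): east 7.4 sin 295° = -6.71, north 7.4 cos 295° = 3.13
Net east component: -5.96 km.

-6.0 km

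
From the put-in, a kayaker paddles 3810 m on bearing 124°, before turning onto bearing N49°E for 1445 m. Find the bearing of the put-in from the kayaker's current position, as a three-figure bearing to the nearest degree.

286°

Leg 1 (124°, 3810 m): east 3810 sin 124° = 3158.63, north 3810 cos 124° = -2130.52
Leg 2 (N49°E, 1445 m): east 1445 sin 49° = 1090.56, north 1445 cos 49° = 948.01
Net displacement: 4249.19 east, -1182.52 north. Direction back to start is (-4249.19, 1182.52): bearing = atan2(-4249.19, 1182.52) mod 360° = 285.55° ≈ 286°.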